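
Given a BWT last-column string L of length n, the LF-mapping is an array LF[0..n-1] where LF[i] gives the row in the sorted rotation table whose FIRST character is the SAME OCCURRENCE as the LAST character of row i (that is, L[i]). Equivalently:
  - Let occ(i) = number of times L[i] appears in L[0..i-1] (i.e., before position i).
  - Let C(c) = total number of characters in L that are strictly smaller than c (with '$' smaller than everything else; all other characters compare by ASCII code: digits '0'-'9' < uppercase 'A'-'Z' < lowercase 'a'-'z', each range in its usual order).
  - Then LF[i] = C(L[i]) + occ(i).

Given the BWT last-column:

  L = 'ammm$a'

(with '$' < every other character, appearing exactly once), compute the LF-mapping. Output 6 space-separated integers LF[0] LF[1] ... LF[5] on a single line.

Answer: 1 3 4 5 0 2

Derivation:
Char counts: '$':1, 'a':2, 'm':3
C (first-col start): C('$')=0, C('a')=1, C('m')=3
L[0]='a': occ=0, LF[0]=C('a')+0=1+0=1
L[1]='m': occ=0, LF[1]=C('m')+0=3+0=3
L[2]='m': occ=1, LF[2]=C('m')+1=3+1=4
L[3]='m': occ=2, LF[3]=C('m')+2=3+2=5
L[4]='$': occ=0, LF[4]=C('$')+0=0+0=0
L[5]='a': occ=1, LF[5]=C('a')+1=1+1=2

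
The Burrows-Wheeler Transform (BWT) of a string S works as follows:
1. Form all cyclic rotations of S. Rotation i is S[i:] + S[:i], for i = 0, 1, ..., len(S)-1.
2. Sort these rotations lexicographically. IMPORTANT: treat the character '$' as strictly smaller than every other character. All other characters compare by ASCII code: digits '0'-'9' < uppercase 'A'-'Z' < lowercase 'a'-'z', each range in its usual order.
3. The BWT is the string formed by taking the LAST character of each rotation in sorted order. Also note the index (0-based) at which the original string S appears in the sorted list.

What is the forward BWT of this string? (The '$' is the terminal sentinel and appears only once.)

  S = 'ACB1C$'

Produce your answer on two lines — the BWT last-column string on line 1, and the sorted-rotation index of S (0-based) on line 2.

All 6 rotations (rotation i = S[i:]+S[:i]):
  rot[0] = ACB1C$
  rot[1] = CB1C$A
  rot[2] = B1C$AC
  rot[3] = 1C$ACB
  rot[4] = C$ACB1
  rot[5] = $ACB1C
Sorted (with $ < everything):
  sorted[0] = $ACB1C  (last char: 'C')
  sorted[1] = 1C$ACB  (last char: 'B')
  sorted[2] = ACB1C$  (last char: '$')
  sorted[3] = B1C$AC  (last char: 'C')
  sorted[4] = C$ACB1  (last char: '1')
  sorted[5] = CB1C$A  (last char: 'A')
Last column: CB$C1A
Original string S is at sorted index 2

Answer: CB$C1A
2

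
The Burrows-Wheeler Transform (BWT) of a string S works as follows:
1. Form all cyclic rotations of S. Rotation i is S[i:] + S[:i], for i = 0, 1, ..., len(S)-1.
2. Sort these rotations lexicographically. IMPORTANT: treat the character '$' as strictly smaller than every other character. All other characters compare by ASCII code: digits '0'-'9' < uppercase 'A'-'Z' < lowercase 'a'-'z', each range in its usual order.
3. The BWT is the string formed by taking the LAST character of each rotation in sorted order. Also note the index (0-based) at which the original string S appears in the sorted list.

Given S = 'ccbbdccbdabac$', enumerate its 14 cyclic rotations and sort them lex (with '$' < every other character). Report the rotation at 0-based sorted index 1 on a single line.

All 14 rotations (rotation i = S[i:]+S[:i]):
  rot[0] = ccbbdccbdabac$
  rot[1] = cbbdccbdabac$c
  rot[2] = bbdccbdabac$cc
  rot[3] = bdccbdabac$ccb
  rot[4] = dccbdabac$ccbb
  rot[5] = ccbdabac$ccbbd
  rot[6] = cbdabac$ccbbdc
  rot[7] = bdabac$ccbbdcc
  rot[8] = dabac$ccbbdccb
  rot[9] = abac$ccbbdccbd
  rot[10] = bac$ccbbdccbda
  rot[11] = ac$ccbbdccbdab
  rot[12] = c$ccbbdccbdaba
  rot[13] = $ccbbdccbdabac
Sorted (with $ < everything):
  sorted[0] = $ccbbdccbdabac
  sorted[1] = abac$ccbbdccbd
  sorted[2] = ac$ccbbdccbdab
  sorted[3] = bac$ccbbdccbda
  sorted[4] = bbdccbdabac$cc
  sorted[5] = bdabac$ccbbdcc
  sorted[6] = bdccbdabac$ccb
  sorted[7] = c$ccbbdccbdaba
  sorted[8] = cbbdccbdabac$c
  sorted[9] = cbdabac$ccbbdc
  sorted[10] = ccbbdccbdabac$
  sorted[11] = ccbdabac$ccbbd
  sorted[12] = dabac$ccbbdccb
  sorted[13] = dccbdabac$ccbb
sorted[1] = abac$ccbbdccbd

Answer: abac$ccbbdccbd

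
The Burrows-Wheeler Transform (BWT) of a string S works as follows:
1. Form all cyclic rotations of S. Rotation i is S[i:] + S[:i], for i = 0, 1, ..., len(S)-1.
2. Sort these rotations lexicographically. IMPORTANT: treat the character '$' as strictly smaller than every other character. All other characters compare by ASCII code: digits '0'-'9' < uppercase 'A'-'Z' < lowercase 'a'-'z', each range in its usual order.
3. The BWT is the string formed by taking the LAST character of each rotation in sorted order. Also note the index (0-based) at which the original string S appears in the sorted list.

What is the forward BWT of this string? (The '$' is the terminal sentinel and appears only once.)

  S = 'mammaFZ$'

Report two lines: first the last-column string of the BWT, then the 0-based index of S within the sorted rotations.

All 8 rotations (rotation i = S[i:]+S[:i]):
  rot[0] = mammaFZ$
  rot[1] = ammaFZ$m
  rot[2] = mmaFZ$ma
  rot[3] = maFZ$mam
  rot[4] = aFZ$mamm
  rot[5] = FZ$mamma
  rot[6] = Z$mammaF
  rot[7] = $mammaFZ
Sorted (with $ < everything):
  sorted[0] = $mammaFZ  (last char: 'Z')
  sorted[1] = FZ$mamma  (last char: 'a')
  sorted[2] = Z$mammaF  (last char: 'F')
  sorted[3] = aFZ$mamm  (last char: 'm')
  sorted[4] = ammaFZ$m  (last char: 'm')
  sorted[5] = maFZ$mam  (last char: 'm')
  sorted[6] = mammaFZ$  (last char: '$')
  sorted[7] = mmaFZ$ma  (last char: 'a')
Last column: ZaFmmm$a
Original string S is at sorted index 6

Answer: ZaFmmm$a
6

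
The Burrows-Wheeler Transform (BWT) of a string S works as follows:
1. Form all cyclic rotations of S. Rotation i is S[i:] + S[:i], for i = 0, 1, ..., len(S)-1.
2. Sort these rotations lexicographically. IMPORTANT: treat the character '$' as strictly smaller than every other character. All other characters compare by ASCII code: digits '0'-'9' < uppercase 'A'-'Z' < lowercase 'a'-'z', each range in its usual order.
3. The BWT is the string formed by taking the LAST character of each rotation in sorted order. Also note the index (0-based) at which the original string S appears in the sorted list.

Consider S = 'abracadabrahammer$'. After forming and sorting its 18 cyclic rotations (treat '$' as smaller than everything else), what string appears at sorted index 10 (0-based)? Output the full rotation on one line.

All 18 rotations (rotation i = S[i:]+S[:i]):
  rot[0] = abracadabrahammer$
  rot[1] = bracadabrahammer$a
  rot[2] = racadabrahammer$ab
  rot[3] = acadabrahammer$abr
  rot[4] = cadabrahammer$abra
  rot[5] = adabrahammer$abrac
  rot[6] = dabrahammer$abraca
  rot[7] = abrahammer$abracad
  rot[8] = brahammer$abracada
  rot[9] = rahammer$abracadab
  rot[10] = ahammer$abracadabr
  rot[11] = hammer$abracadabra
  rot[12] = ammer$abracadabrah
  rot[13] = mmer$abracadabraha
  rot[14] = mer$abracadabraham
  rot[15] = er$abracadabrahamm
  rot[16] = r$abracadabrahamme
  rot[17] = $abracadabrahammer
Sorted (with $ < everything):
  sorted[0] = $abracadabrahammer
  sorted[1] = abracadabrahammer$
  sorted[2] = abrahammer$abracad
  sorted[3] = acadabrahammer$abr
  sorted[4] = adabrahammer$abrac
  sorted[5] = ahammer$abracadabr
  sorted[6] = ammer$abracadabrah
  sorted[7] = bracadabrahammer$a
  sorted[8] = brahammer$abracada
  sorted[9] = cadabrahammer$abra
  sorted[10] = dabrahammer$abraca
  sorted[11] = er$abracadabrahamm
  sorted[12] = hammer$abracadabra
  sorted[13] = mer$abracadabraham
  sorted[14] = mmer$abracadabraha
  sorted[15] = r$abracadabrahamme
  sorted[16] = racadabrahammer$ab
  sorted[17] = rahammer$abracadab
sorted[10] = dabrahammer$abraca

Answer: dabrahammer$abraca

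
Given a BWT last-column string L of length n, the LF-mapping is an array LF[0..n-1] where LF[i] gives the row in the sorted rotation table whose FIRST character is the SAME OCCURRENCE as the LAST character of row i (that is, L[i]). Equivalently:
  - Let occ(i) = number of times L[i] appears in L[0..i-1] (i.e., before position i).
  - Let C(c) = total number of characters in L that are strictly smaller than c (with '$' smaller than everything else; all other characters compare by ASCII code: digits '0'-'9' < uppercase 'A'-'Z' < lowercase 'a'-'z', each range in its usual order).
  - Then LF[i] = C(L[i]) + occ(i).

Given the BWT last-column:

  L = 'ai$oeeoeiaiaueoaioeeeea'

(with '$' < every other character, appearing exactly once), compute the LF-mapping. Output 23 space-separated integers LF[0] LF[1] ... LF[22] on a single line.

Answer: 1 14 0 18 6 7 19 8 15 2 16 3 22 9 20 4 17 21 10 11 12 13 5

Derivation:
Char counts: '$':1, 'a':5, 'e':8, 'i':4, 'o':4, 'u':1
C (first-col start): C('$')=0, C('a')=1, C('e')=6, C('i')=14, C('o')=18, C('u')=22
L[0]='a': occ=0, LF[0]=C('a')+0=1+0=1
L[1]='i': occ=0, LF[1]=C('i')+0=14+0=14
L[2]='$': occ=0, LF[2]=C('$')+0=0+0=0
L[3]='o': occ=0, LF[3]=C('o')+0=18+0=18
L[4]='e': occ=0, LF[4]=C('e')+0=6+0=6
L[5]='e': occ=1, LF[5]=C('e')+1=6+1=7
L[6]='o': occ=1, LF[6]=C('o')+1=18+1=19
L[7]='e': occ=2, LF[7]=C('e')+2=6+2=8
L[8]='i': occ=1, LF[8]=C('i')+1=14+1=15
L[9]='a': occ=1, LF[9]=C('a')+1=1+1=2
L[10]='i': occ=2, LF[10]=C('i')+2=14+2=16
L[11]='a': occ=2, LF[11]=C('a')+2=1+2=3
L[12]='u': occ=0, LF[12]=C('u')+0=22+0=22
L[13]='e': occ=3, LF[13]=C('e')+3=6+3=9
L[14]='o': occ=2, LF[14]=C('o')+2=18+2=20
L[15]='a': occ=3, LF[15]=C('a')+3=1+3=4
L[16]='i': occ=3, LF[16]=C('i')+3=14+3=17
L[17]='o': occ=3, LF[17]=C('o')+3=18+3=21
L[18]='e': occ=4, LF[18]=C('e')+4=6+4=10
L[19]='e': occ=5, LF[19]=C('e')+5=6+5=11
L[20]='e': occ=6, LF[20]=C('e')+6=6+6=12
L[21]='e': occ=7, LF[21]=C('e')+7=6+7=13
L[22]='a': occ=4, LF[22]=C('a')+4=1+4=5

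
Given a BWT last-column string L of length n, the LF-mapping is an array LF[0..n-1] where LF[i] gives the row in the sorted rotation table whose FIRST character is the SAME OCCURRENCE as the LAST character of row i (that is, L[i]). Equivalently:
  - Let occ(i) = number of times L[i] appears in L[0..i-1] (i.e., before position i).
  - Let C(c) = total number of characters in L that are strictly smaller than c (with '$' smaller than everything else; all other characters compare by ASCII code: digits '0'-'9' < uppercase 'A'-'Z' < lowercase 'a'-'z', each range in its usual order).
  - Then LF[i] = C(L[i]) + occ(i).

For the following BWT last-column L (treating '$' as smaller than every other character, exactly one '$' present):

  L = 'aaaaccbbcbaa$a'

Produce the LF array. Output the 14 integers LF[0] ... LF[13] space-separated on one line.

Char counts: '$':1, 'a':7, 'b':3, 'c':3
C (first-col start): C('$')=0, C('a')=1, C('b')=8, C('c')=11
L[0]='a': occ=0, LF[0]=C('a')+0=1+0=1
L[1]='a': occ=1, LF[1]=C('a')+1=1+1=2
L[2]='a': occ=2, LF[2]=C('a')+2=1+2=3
L[3]='a': occ=3, LF[3]=C('a')+3=1+3=4
L[4]='c': occ=0, LF[4]=C('c')+0=11+0=11
L[5]='c': occ=1, LF[5]=C('c')+1=11+1=12
L[6]='b': occ=0, LF[6]=C('b')+0=8+0=8
L[7]='b': occ=1, LF[7]=C('b')+1=8+1=9
L[8]='c': occ=2, LF[8]=C('c')+2=11+2=13
L[9]='b': occ=2, LF[9]=C('b')+2=8+2=10
L[10]='a': occ=4, LF[10]=C('a')+4=1+4=5
L[11]='a': occ=5, LF[11]=C('a')+5=1+5=6
L[12]='$': occ=0, LF[12]=C('$')+0=0+0=0
L[13]='a': occ=6, LF[13]=C('a')+6=1+6=7

Answer: 1 2 3 4 11 12 8 9 13 10 5 6 0 7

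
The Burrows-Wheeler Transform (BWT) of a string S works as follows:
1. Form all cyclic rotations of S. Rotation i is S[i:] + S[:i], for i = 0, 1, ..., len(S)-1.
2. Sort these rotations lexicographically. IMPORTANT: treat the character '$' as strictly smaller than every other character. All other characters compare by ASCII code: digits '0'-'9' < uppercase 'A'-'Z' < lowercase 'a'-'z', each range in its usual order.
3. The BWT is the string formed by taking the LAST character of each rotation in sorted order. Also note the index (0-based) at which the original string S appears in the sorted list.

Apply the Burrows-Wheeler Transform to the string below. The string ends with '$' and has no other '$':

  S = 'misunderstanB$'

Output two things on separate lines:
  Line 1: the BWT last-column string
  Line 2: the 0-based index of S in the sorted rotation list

Answer: Bntndm$aueriss
6

Derivation:
All 14 rotations (rotation i = S[i:]+S[:i]):
  rot[0] = misunderstanB$
  rot[1] = isunderstanB$m
  rot[2] = sunderstanB$mi
  rot[3] = understanB$mis
  rot[4] = nderstanB$misu
  rot[5] = derstanB$misun
  rot[6] = erstanB$misund
  rot[7] = rstanB$misunde
  rot[8] = stanB$misunder
  rot[9] = tanB$misunders
  rot[10] = anB$misunderst
  rot[11] = nB$misundersta
  rot[12] = B$misunderstan
  rot[13] = $misunderstanB
Sorted (with $ < everything):
  sorted[0] = $misunderstanB  (last char: 'B')
  sorted[1] = B$misunderstan  (last char: 'n')
  sorted[2] = anB$misunderst  (last char: 't')
  sorted[3] = derstanB$misun  (last char: 'n')
  sorted[4] = erstanB$misund  (last char: 'd')
  sorted[5] = isunderstanB$m  (last char: 'm')
  sorted[6] = misunderstanB$  (last char: '$')
  sorted[7] = nB$misundersta  (last char: 'a')
  sorted[8] = nderstanB$misu  (last char: 'u')
  sorted[9] = rstanB$misunde  (last char: 'e')
  sorted[10] = stanB$misunder  (last char: 'r')
  sorted[11] = sunderstanB$mi  (last char: 'i')
  sorted[12] = tanB$misunders  (last char: 's')
  sorted[13] = understanB$mis  (last char: 's')
Last column: Bntndm$aueriss
Original string S is at sorted index 6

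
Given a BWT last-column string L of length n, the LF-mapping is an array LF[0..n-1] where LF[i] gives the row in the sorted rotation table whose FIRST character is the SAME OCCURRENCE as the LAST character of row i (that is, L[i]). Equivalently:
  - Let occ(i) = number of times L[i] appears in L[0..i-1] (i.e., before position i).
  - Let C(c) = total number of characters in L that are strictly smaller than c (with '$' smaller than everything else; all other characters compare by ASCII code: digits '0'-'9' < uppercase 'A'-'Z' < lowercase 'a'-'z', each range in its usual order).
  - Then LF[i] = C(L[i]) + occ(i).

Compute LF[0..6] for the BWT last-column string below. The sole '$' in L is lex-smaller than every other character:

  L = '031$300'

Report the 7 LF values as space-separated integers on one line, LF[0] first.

Answer: 1 5 4 0 6 2 3

Derivation:
Char counts: '$':1, '0':3, '1':1, '3':2
C (first-col start): C('$')=0, C('0')=1, C('1')=4, C('3')=5
L[0]='0': occ=0, LF[0]=C('0')+0=1+0=1
L[1]='3': occ=0, LF[1]=C('3')+0=5+0=5
L[2]='1': occ=0, LF[2]=C('1')+0=4+0=4
L[3]='$': occ=0, LF[3]=C('$')+0=0+0=0
L[4]='3': occ=1, LF[4]=C('3')+1=5+1=6
L[5]='0': occ=1, LF[5]=C('0')+1=1+1=2
L[6]='0': occ=2, LF[6]=C('0')+2=1+2=3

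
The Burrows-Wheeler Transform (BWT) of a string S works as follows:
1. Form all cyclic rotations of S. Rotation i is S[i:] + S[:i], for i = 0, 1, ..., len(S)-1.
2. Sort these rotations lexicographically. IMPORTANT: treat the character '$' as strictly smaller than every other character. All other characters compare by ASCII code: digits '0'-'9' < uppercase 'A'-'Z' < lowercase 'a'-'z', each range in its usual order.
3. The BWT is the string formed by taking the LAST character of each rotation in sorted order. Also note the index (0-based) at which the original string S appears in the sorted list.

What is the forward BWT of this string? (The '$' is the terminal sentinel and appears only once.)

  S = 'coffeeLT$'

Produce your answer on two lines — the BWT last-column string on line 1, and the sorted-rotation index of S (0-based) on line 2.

Answer: TeL$effoc
3

Derivation:
All 9 rotations (rotation i = S[i:]+S[:i]):
  rot[0] = coffeeLT$
  rot[1] = offeeLT$c
  rot[2] = ffeeLT$co
  rot[3] = feeLT$cof
  rot[4] = eeLT$coff
  rot[5] = eLT$coffe
  rot[6] = LT$coffee
  rot[7] = T$coffeeL
  rot[8] = $coffeeLT
Sorted (with $ < everything):
  sorted[0] = $coffeeLT  (last char: 'T')
  sorted[1] = LT$coffee  (last char: 'e')
  sorted[2] = T$coffeeL  (last char: 'L')
  sorted[3] = coffeeLT$  (last char: '$')
  sorted[4] = eLT$coffe  (last char: 'e')
  sorted[5] = eeLT$coff  (last char: 'f')
  sorted[6] = feeLT$cof  (last char: 'f')
  sorted[7] = ffeeLT$co  (last char: 'o')
  sorted[8] = offeeLT$c  (last char: 'c')
Last column: TeL$effoc
Original string S is at sorted index 3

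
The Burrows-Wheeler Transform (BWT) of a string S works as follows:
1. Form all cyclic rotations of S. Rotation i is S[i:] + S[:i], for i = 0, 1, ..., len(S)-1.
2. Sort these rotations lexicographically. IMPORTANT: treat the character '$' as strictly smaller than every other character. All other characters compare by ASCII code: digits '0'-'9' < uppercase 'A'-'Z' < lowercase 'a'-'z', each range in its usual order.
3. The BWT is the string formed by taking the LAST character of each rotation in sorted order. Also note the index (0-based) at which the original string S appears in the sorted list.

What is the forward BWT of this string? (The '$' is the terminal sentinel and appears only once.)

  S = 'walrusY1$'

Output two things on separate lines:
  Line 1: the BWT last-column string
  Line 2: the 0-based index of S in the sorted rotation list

All 9 rotations (rotation i = S[i:]+S[:i]):
  rot[0] = walrusY1$
  rot[1] = alrusY1$w
  rot[2] = lrusY1$wa
  rot[3] = rusY1$wal
  rot[4] = usY1$walr
  rot[5] = sY1$walru
  rot[6] = Y1$walrus
  rot[7] = 1$walrusY
  rot[8] = $walrusY1
Sorted (with $ < everything):
  sorted[0] = $walrusY1  (last char: '1')
  sorted[1] = 1$walrusY  (last char: 'Y')
  sorted[2] = Y1$walrus  (last char: 's')
  sorted[3] = alrusY1$w  (last char: 'w')
  sorted[4] = lrusY1$wa  (last char: 'a')
  sorted[5] = rusY1$wal  (last char: 'l')
  sorted[6] = sY1$walru  (last char: 'u')
  sorted[7] = usY1$walr  (last char: 'r')
  sorted[8] = walrusY1$  (last char: '$')
Last column: 1Yswalur$
Original string S is at sorted index 8

Answer: 1Yswalur$
8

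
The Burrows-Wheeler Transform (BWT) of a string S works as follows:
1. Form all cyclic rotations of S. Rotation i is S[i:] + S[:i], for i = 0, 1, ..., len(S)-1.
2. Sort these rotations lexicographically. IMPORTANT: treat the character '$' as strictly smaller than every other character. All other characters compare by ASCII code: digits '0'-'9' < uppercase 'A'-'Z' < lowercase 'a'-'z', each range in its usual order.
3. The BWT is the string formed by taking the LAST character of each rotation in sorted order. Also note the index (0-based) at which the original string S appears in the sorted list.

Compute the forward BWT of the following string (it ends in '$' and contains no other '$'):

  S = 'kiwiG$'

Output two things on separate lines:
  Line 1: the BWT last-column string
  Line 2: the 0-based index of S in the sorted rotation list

Answer: Giwk$i
4

Derivation:
All 6 rotations (rotation i = S[i:]+S[:i]):
  rot[0] = kiwiG$
  rot[1] = iwiG$k
  rot[2] = wiG$ki
  rot[3] = iG$kiw
  rot[4] = G$kiwi
  rot[5] = $kiwiG
Sorted (with $ < everything):
  sorted[0] = $kiwiG  (last char: 'G')
  sorted[1] = G$kiwi  (last char: 'i')
  sorted[2] = iG$kiw  (last char: 'w')
  sorted[3] = iwiG$k  (last char: 'k')
  sorted[4] = kiwiG$  (last char: '$')
  sorted[5] = wiG$ki  (last char: 'i')
Last column: Giwk$i
Original string S is at sorted index 4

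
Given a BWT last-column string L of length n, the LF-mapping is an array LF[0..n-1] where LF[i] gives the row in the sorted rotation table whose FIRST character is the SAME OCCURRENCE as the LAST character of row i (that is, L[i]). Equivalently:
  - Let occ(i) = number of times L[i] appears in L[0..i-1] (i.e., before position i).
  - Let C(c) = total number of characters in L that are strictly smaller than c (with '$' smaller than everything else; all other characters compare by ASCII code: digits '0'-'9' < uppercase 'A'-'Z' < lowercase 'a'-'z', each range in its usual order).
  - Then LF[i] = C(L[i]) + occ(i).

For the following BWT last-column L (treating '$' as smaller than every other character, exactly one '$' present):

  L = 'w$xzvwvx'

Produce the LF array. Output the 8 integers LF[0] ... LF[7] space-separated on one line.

Char counts: '$':1, 'v':2, 'w':2, 'x':2, 'z':1
C (first-col start): C('$')=0, C('v')=1, C('w')=3, C('x')=5, C('z')=7
L[0]='w': occ=0, LF[0]=C('w')+0=3+0=3
L[1]='$': occ=0, LF[1]=C('$')+0=0+0=0
L[2]='x': occ=0, LF[2]=C('x')+0=5+0=5
L[3]='z': occ=0, LF[3]=C('z')+0=7+0=7
L[4]='v': occ=0, LF[4]=C('v')+0=1+0=1
L[5]='w': occ=1, LF[5]=C('w')+1=3+1=4
L[6]='v': occ=1, LF[6]=C('v')+1=1+1=2
L[7]='x': occ=1, LF[7]=C('x')+1=5+1=6

Answer: 3 0 5 7 1 4 2 6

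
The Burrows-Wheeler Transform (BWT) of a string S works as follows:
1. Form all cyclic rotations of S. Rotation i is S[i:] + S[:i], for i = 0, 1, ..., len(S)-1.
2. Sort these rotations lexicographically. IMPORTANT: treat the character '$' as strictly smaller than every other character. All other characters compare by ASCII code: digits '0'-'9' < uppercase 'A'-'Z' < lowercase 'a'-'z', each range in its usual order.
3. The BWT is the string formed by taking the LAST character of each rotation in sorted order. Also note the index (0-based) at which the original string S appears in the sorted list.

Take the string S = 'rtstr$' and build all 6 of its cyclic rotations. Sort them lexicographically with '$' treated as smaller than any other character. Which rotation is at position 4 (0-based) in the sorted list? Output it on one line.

All 6 rotations (rotation i = S[i:]+S[:i]):
  rot[0] = rtstr$
  rot[1] = tstr$r
  rot[2] = str$rt
  rot[3] = tr$rts
  rot[4] = r$rtst
  rot[5] = $rtstr
Sorted (with $ < everything):
  sorted[0] = $rtstr
  sorted[1] = r$rtst
  sorted[2] = rtstr$
  sorted[3] = str$rt
  sorted[4] = tr$rts
  sorted[5] = tstr$r
sorted[4] = tr$rts

Answer: tr$rts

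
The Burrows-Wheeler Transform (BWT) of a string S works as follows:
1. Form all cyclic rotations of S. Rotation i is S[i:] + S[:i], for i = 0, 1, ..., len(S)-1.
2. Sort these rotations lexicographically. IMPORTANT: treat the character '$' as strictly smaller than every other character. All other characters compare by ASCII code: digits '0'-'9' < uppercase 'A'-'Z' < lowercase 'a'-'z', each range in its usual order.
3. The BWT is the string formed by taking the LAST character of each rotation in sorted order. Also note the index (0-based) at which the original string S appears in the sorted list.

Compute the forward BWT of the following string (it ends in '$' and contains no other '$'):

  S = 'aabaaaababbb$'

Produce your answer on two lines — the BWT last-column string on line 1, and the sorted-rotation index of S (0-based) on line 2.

Answer: bba$aaabbaaba
3

Derivation:
All 13 rotations (rotation i = S[i:]+S[:i]):
  rot[0] = aabaaaababbb$
  rot[1] = abaaaababbb$a
  rot[2] = baaaababbb$aa
  rot[3] = aaaababbb$aab
  rot[4] = aaababbb$aaba
  rot[5] = aababbb$aabaa
  rot[6] = ababbb$aabaaa
  rot[7] = babbb$aabaaaa
  rot[8] = abbb$aabaaaab
  rot[9] = bbb$aabaaaaba
  rot[10] = bb$aabaaaabab
  rot[11] = b$aabaaaababb
  rot[12] = $aabaaaababbb
Sorted (with $ < everything):
  sorted[0] = $aabaaaababbb  (last char: 'b')
  sorted[1] = aaaababbb$aab  (last char: 'b')
  sorted[2] = aaababbb$aaba  (last char: 'a')
  sorted[3] = aabaaaababbb$  (last char: '$')
  sorted[4] = aababbb$aabaa  (last char: 'a')
  sorted[5] = abaaaababbb$a  (last char: 'a')
  sorted[6] = ababbb$aabaaa  (last char: 'a')
  sorted[7] = abbb$aabaaaab  (last char: 'b')
  sorted[8] = b$aabaaaababb  (last char: 'b')
  sorted[9] = baaaababbb$aa  (last char: 'a')
  sorted[10] = babbb$aabaaaa  (last char: 'a')
  sorted[11] = bb$aabaaaabab  (last char: 'b')
  sorted[12] = bbb$aabaaaaba  (last char: 'a')
Last column: bba$aaabbaaba
Original string S is at sorted index 3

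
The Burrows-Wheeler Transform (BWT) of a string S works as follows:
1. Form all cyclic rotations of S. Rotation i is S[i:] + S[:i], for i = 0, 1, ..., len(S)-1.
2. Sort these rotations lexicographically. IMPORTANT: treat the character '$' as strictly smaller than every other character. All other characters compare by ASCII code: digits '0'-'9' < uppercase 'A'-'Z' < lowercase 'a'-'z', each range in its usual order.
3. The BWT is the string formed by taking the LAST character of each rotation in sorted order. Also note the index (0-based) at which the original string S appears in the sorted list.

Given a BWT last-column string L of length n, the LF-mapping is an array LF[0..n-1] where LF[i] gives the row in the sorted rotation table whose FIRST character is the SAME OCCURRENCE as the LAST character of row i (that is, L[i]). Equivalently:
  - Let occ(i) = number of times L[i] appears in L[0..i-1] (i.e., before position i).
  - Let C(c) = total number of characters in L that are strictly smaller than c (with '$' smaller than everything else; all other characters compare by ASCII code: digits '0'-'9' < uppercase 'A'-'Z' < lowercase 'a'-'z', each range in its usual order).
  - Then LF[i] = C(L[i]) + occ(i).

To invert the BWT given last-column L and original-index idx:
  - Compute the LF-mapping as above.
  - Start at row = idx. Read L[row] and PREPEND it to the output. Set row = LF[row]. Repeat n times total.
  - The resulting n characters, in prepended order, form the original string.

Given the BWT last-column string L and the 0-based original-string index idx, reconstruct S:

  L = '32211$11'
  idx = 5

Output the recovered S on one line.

LF mapping: 7 5 6 1 2 0 3 4
Walk LF starting at row 5, prepending L[row]:
  step 1: row=5, L[5]='$', prepend. Next row=LF[5]=0
  step 2: row=0, L[0]='3', prepend. Next row=LF[0]=7
  step 3: row=7, L[7]='1', prepend. Next row=LF[7]=4
  step 4: row=4, L[4]='1', prepend. Next row=LF[4]=2
  step 5: row=2, L[2]='2', prepend. Next row=LF[2]=6
  step 6: row=6, L[6]='1', prepend. Next row=LF[6]=3
  step 7: row=3, L[3]='1', prepend. Next row=LF[3]=1
  step 8: row=1, L[1]='2', prepend. Next row=LF[1]=5
Reversed output: 2112113$

Answer: 2112113$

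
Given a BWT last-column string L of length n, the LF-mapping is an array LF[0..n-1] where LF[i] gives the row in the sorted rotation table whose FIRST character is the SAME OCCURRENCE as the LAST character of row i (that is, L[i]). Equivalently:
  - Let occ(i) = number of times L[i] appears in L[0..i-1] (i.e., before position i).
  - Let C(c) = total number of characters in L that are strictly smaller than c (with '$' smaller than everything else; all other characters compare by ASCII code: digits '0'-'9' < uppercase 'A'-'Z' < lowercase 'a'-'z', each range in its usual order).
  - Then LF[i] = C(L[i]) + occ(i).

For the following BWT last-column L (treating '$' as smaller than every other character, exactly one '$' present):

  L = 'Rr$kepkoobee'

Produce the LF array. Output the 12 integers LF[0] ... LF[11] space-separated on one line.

Answer: 1 11 0 6 3 10 7 8 9 2 4 5

Derivation:
Char counts: '$':1, 'R':1, 'b':1, 'e':3, 'k':2, 'o':2, 'p':1, 'r':1
C (first-col start): C('$')=0, C('R')=1, C('b')=2, C('e')=3, C('k')=6, C('o')=8, C('p')=10, C('r')=11
L[0]='R': occ=0, LF[0]=C('R')+0=1+0=1
L[1]='r': occ=0, LF[1]=C('r')+0=11+0=11
L[2]='$': occ=0, LF[2]=C('$')+0=0+0=0
L[3]='k': occ=0, LF[3]=C('k')+0=6+0=6
L[4]='e': occ=0, LF[4]=C('e')+0=3+0=3
L[5]='p': occ=0, LF[5]=C('p')+0=10+0=10
L[6]='k': occ=1, LF[6]=C('k')+1=6+1=7
L[7]='o': occ=0, LF[7]=C('o')+0=8+0=8
L[8]='o': occ=1, LF[8]=C('o')+1=8+1=9
L[9]='b': occ=0, LF[9]=C('b')+0=2+0=2
L[10]='e': occ=1, LF[10]=C('e')+1=3+1=4
L[11]='e': occ=2, LF[11]=C('e')+2=3+2=5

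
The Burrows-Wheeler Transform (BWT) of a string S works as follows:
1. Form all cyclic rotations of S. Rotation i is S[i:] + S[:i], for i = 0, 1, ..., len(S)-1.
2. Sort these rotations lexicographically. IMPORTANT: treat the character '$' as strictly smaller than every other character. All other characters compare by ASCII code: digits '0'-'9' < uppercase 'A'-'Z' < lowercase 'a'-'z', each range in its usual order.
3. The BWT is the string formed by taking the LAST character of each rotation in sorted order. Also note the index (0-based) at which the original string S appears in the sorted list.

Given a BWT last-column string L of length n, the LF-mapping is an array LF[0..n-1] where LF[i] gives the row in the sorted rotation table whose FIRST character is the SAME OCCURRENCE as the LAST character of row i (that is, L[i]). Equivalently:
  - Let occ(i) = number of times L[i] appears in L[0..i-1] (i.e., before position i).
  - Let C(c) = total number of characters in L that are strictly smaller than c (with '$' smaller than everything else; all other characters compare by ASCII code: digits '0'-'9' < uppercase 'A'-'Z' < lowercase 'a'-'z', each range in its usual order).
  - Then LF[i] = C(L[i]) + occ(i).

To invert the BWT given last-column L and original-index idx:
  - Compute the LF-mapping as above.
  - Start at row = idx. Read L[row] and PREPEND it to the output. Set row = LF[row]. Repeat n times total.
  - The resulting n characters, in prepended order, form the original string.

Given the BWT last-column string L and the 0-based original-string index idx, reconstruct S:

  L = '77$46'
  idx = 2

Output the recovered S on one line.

Answer: 6747$

Derivation:
LF mapping: 3 4 0 1 2
Walk LF starting at row 2, prepending L[row]:
  step 1: row=2, L[2]='$', prepend. Next row=LF[2]=0
  step 2: row=0, L[0]='7', prepend. Next row=LF[0]=3
  step 3: row=3, L[3]='4', prepend. Next row=LF[3]=1
  step 4: row=1, L[1]='7', prepend. Next row=LF[1]=4
  step 5: row=4, L[4]='6', prepend. Next row=LF[4]=2
Reversed output: 6747$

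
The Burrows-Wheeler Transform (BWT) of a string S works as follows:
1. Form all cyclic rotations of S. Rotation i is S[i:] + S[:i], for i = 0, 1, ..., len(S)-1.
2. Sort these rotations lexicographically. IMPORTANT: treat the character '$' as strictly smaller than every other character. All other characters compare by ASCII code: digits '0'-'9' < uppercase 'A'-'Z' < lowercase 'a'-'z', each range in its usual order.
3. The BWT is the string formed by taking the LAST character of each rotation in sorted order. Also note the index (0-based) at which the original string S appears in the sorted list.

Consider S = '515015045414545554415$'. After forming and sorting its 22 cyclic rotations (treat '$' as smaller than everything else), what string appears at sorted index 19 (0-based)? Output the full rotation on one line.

Answer: 545554415$515015045414

Derivation:
All 22 rotations (rotation i = S[i:]+S[:i]):
  rot[0] = 515015045414545554415$
  rot[1] = 15015045414545554415$5
  rot[2] = 5015045414545554415$51
  rot[3] = 015045414545554415$515
  rot[4] = 15045414545554415$5150
  rot[5] = 5045414545554415$51501
  rot[6] = 045414545554415$515015
  rot[7] = 45414545554415$5150150
  rot[8] = 5414545554415$51501504
  rot[9] = 414545554415$515015045
  rot[10] = 14545554415$5150150454
  rot[11] = 4545554415$51501504541
  rot[12] = 545554415$515015045414
  rot[13] = 45554415$5150150454145
  rot[14] = 5554415$51501504541454
  rot[15] = 554415$515015045414545
  rot[16] = 54415$5150150454145455
  rot[17] = 4415$51501504541454555
  rot[18] = 415$515015045414545554
  rot[19] = 15$5150150454145455544
  rot[20] = 5$51501504541454555441
  rot[21] = $515015045414545554415
Sorted (with $ < everything):
  sorted[0] = $515015045414545554415
  sorted[1] = 015045414545554415$515
  sorted[2] = 045414545554415$515015
  sorted[3] = 14545554415$5150150454
  sorted[4] = 15$5150150454145455544
  sorted[5] = 15015045414545554415$5
  sorted[6] = 15045414545554415$5150
  sorted[7] = 414545554415$515015045
  sorted[8] = 415$515015045414545554
  sorted[9] = 4415$51501504541454555
  sorted[10] = 45414545554415$5150150
  sorted[11] = 4545554415$51501504541
  sorted[12] = 45554415$5150150454145
  sorted[13] = 5$51501504541454555441
  sorted[14] = 5015045414545554415$51
  sorted[15] = 5045414545554415$51501
  sorted[16] = 515015045414545554415$
  sorted[17] = 5414545554415$51501504
  sorted[18] = 54415$5150150454145455
  sorted[19] = 545554415$515015045414
  sorted[20] = 554415$515015045414545
  sorted[21] = 5554415$51501504541454
sorted[19] = 545554415$515015045414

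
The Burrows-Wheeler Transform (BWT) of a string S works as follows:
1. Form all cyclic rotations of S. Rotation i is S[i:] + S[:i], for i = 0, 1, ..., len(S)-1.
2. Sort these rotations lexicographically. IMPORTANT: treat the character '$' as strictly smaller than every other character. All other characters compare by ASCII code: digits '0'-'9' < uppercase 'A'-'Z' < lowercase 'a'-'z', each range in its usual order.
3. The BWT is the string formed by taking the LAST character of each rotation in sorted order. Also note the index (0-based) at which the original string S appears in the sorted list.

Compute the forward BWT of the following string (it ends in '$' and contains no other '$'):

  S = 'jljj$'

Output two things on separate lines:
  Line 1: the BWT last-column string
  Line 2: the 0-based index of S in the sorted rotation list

All 5 rotations (rotation i = S[i:]+S[:i]):
  rot[0] = jljj$
  rot[1] = ljj$j
  rot[2] = jj$jl
  rot[3] = j$jlj
  rot[4] = $jljj
Sorted (with $ < everything):
  sorted[0] = $jljj  (last char: 'j')
  sorted[1] = j$jlj  (last char: 'j')
  sorted[2] = jj$jl  (last char: 'l')
  sorted[3] = jljj$  (last char: '$')
  sorted[4] = ljj$j  (last char: 'j')
Last column: jjl$j
Original string S is at sorted index 3

Answer: jjl$j
3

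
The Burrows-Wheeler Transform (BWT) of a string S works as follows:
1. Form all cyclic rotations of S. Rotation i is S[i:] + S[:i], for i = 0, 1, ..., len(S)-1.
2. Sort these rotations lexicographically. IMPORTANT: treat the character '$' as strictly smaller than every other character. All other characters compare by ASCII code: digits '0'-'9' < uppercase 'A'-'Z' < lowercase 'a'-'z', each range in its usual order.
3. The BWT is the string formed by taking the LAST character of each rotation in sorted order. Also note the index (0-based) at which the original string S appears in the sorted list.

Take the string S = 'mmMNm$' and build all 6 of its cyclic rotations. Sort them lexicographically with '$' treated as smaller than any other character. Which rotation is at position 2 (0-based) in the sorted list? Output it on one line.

All 6 rotations (rotation i = S[i:]+S[:i]):
  rot[0] = mmMNm$
  rot[1] = mMNm$m
  rot[2] = MNm$mm
  rot[3] = Nm$mmM
  rot[4] = m$mmMN
  rot[5] = $mmMNm
Sorted (with $ < everything):
  sorted[0] = $mmMNm
  sorted[1] = MNm$mm
  sorted[2] = Nm$mmM
  sorted[3] = m$mmMN
  sorted[4] = mMNm$m
  sorted[5] = mmMNm$
sorted[2] = Nm$mmM

Answer: Nm$mmM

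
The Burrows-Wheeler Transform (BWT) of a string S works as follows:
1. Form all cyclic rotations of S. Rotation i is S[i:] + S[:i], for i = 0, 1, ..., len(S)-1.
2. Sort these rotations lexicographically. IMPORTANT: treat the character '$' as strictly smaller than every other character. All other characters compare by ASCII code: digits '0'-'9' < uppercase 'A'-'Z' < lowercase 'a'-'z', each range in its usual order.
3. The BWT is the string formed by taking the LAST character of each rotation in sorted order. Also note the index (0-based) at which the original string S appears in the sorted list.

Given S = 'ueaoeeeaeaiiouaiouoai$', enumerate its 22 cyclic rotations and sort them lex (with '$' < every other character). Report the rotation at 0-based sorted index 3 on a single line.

Answer: aiiouaiouoai$ueaoeeeae

Derivation:
All 22 rotations (rotation i = S[i:]+S[:i]):
  rot[0] = ueaoeeeaeaiiouaiouoai$
  rot[1] = eaoeeeaeaiiouaiouoai$u
  rot[2] = aoeeeaeaiiouaiouoai$ue
  rot[3] = oeeeaeaiiouaiouoai$uea
  rot[4] = eeeaeaiiouaiouoai$ueao
  rot[5] = eeaeaiiouaiouoai$ueaoe
  rot[6] = eaeaiiouaiouoai$ueaoee
  rot[7] = aeaiiouaiouoai$ueaoeee
  rot[8] = eaiiouaiouoai$ueaoeeea
  rot[9] = aiiouaiouoai$ueaoeeeae
  rot[10] = iiouaiouoai$ueaoeeeaea
  rot[11] = iouaiouoai$ueaoeeeaeai
  rot[12] = ouaiouoai$ueaoeeeaeaii
  rot[13] = uaiouoai$ueaoeeeaeaiio
  rot[14] = aiouoai$ueaoeeeaeaiiou
  rot[15] = iouoai$ueaoeeeaeaiioua
  rot[16] = ouoai$ueaoeeeaeaiiouai
  rot[17] = uoai$ueaoeeeaeaiiouaio
  rot[18] = oai$ueaoeeeaeaiiouaiou
  rot[19] = ai$ueaoeeeaeaiiouaiouo
  rot[20] = i$ueaoeeeaeaiiouaiouoa
  rot[21] = $ueaoeeeaeaiiouaiouoai
Sorted (with $ < everything):
  sorted[0] = $ueaoeeeaeaiiouaiouoai
  sorted[1] = aeaiiouaiouoai$ueaoeee
  sorted[2] = ai$ueaoeeeaeaiiouaiouo
  sorted[3] = aiiouaiouoai$ueaoeeeae
  sorted[4] = aiouoai$ueaoeeeaeaiiou
  sorted[5] = aoeeeaeaiiouaiouoai$ue
  sorted[6] = eaeaiiouaiouoai$ueaoee
  sorted[7] = eaiiouaiouoai$ueaoeeea
  sorted[8] = eaoeeeaeaiiouaiouoai$u
  sorted[9] = eeaeaiiouaiouoai$ueaoe
  sorted[10] = eeeaeaiiouaiouoai$ueao
  sorted[11] = i$ueaoeeeaeaiiouaiouoa
  sorted[12] = iiouaiouoai$ueaoeeeaea
  sorted[13] = iouaiouoai$ueaoeeeaeai
  sorted[14] = iouoai$ueaoeeeaeaiioua
  sorted[15] = oai$ueaoeeeaeaiiouaiou
  sorted[16] = oeeeaeaiiouaiouoai$uea
  sorted[17] = ouaiouoai$ueaoeeeaeaii
  sorted[18] = ouoai$ueaoeeeaeaiiouai
  sorted[19] = uaiouoai$ueaoeeeaeaiio
  sorted[20] = ueaoeeeaeaiiouaiouoai$
  sorted[21] = uoai$ueaoeeeaeaiiouaio
sorted[3] = aiiouaiouoai$ueaoeeeae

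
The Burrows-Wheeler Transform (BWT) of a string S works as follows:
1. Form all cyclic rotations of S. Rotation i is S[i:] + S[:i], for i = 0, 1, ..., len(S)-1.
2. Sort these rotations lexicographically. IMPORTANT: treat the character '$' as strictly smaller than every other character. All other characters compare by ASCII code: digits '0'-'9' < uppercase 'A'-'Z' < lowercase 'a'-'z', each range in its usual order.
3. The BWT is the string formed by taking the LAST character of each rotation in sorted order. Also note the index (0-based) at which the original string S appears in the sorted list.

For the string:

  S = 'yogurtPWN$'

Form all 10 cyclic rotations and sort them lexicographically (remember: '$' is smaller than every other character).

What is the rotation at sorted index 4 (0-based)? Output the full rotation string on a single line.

Answer: gurtPWN$yo

Derivation:
All 10 rotations (rotation i = S[i:]+S[:i]):
  rot[0] = yogurtPWN$
  rot[1] = ogurtPWN$y
  rot[2] = gurtPWN$yo
  rot[3] = urtPWN$yog
  rot[4] = rtPWN$yogu
  rot[5] = tPWN$yogur
  rot[6] = PWN$yogurt
  rot[7] = WN$yogurtP
  rot[8] = N$yogurtPW
  rot[9] = $yogurtPWN
Sorted (with $ < everything):
  sorted[0] = $yogurtPWN
  sorted[1] = N$yogurtPW
  sorted[2] = PWN$yogurt
  sorted[3] = WN$yogurtP
  sorted[4] = gurtPWN$yo
  sorted[5] = ogurtPWN$y
  sorted[6] = rtPWN$yogu
  sorted[7] = tPWN$yogur
  sorted[8] = urtPWN$yog
  sorted[9] = yogurtPWN$
sorted[4] = gurtPWN$yo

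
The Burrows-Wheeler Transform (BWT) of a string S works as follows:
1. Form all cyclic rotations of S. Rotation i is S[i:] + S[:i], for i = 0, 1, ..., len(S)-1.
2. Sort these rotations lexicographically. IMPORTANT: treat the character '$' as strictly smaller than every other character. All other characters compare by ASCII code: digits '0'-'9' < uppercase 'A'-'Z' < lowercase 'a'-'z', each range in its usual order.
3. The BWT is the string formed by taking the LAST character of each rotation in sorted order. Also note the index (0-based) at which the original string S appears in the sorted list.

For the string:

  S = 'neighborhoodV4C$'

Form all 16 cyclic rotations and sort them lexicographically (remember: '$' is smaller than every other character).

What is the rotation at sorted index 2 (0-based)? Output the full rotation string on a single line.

All 16 rotations (rotation i = S[i:]+S[:i]):
  rot[0] = neighborhoodV4C$
  rot[1] = eighborhoodV4C$n
  rot[2] = ighborhoodV4C$ne
  rot[3] = ghborhoodV4C$nei
  rot[4] = hborhoodV4C$neig
  rot[5] = borhoodV4C$neigh
  rot[6] = orhoodV4C$neighb
  rot[7] = rhoodV4C$neighbo
  rot[8] = hoodV4C$neighbor
  rot[9] = oodV4C$neighborh
  rot[10] = odV4C$neighborho
  rot[11] = dV4C$neighborhoo
  rot[12] = V4C$neighborhood
  rot[13] = 4C$neighborhoodV
  rot[14] = C$neighborhoodV4
  rot[15] = $neighborhoodV4C
Sorted (with $ < everything):
  sorted[0] = $neighborhoodV4C
  sorted[1] = 4C$neighborhoodV
  sorted[2] = C$neighborhoodV4
  sorted[3] = V4C$neighborhood
  sorted[4] = borhoodV4C$neigh
  sorted[5] = dV4C$neighborhoo
  sorted[6] = eighborhoodV4C$n
  sorted[7] = ghborhoodV4C$nei
  sorted[8] = hborhoodV4C$neig
  sorted[9] = hoodV4C$neighbor
  sorted[10] = ighborhoodV4C$ne
  sorted[11] = neighborhoodV4C$
  sorted[12] = odV4C$neighborho
  sorted[13] = oodV4C$neighborh
  sorted[14] = orhoodV4C$neighb
  sorted[15] = rhoodV4C$neighbo
sorted[2] = C$neighborhoodV4

Answer: C$neighborhoodV4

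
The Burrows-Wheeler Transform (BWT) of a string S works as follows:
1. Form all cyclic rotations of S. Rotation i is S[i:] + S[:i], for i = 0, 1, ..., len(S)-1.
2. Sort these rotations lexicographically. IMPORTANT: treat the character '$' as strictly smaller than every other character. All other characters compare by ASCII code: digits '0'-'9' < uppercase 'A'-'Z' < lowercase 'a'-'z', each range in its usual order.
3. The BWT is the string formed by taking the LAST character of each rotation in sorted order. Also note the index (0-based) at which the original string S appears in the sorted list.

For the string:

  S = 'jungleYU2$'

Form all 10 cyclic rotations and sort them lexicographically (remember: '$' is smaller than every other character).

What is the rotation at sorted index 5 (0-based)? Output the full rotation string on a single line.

Answer: gleYU2$jun

Derivation:
All 10 rotations (rotation i = S[i:]+S[:i]):
  rot[0] = jungleYU2$
  rot[1] = ungleYU2$j
  rot[2] = ngleYU2$ju
  rot[3] = gleYU2$jun
  rot[4] = leYU2$jung
  rot[5] = eYU2$jungl
  rot[6] = YU2$jungle
  rot[7] = U2$jungleY
  rot[8] = 2$jungleYU
  rot[9] = $jungleYU2
Sorted (with $ < everything):
  sorted[0] = $jungleYU2
  sorted[1] = 2$jungleYU
  sorted[2] = U2$jungleY
  sorted[3] = YU2$jungle
  sorted[4] = eYU2$jungl
  sorted[5] = gleYU2$jun
  sorted[6] = jungleYU2$
  sorted[7] = leYU2$jung
  sorted[8] = ngleYU2$ju
  sorted[9] = ungleYU2$j
sorted[5] = gleYU2$jun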